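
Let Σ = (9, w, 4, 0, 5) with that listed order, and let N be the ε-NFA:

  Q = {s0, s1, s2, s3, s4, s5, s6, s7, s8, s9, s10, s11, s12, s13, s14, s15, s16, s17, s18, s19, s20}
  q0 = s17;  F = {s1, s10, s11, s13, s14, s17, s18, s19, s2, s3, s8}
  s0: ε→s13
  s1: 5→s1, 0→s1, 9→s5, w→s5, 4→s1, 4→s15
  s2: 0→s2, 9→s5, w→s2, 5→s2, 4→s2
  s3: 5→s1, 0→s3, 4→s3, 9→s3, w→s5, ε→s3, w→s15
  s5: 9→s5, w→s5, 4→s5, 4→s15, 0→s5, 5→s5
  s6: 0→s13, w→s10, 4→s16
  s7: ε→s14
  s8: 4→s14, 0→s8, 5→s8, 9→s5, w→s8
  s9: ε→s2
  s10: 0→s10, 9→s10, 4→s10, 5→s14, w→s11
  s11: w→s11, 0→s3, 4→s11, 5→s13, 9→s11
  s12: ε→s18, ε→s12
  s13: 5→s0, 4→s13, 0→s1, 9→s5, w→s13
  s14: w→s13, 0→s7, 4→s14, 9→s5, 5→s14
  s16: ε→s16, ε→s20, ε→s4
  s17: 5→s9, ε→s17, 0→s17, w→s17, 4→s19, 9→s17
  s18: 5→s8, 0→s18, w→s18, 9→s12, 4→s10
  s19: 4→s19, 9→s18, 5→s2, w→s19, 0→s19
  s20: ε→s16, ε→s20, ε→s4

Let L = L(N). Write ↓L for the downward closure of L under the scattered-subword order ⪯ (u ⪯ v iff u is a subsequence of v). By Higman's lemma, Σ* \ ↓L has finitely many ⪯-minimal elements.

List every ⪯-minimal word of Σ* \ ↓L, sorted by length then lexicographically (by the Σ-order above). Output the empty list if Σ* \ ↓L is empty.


|Q|=21, |F|=11, |δ|=79 (13 ε).
min D↑ (12 st, q0=0, F={4}): 0:9→0,w→0,4→1,0→0,5→2 1:9→3,w→1,4→1,0→1,5→2 2:9→4,w→2,4→2,0→2,5→2 3:9→3,w→3,4→5,0→3,5→6 4:9→4,w→4,4→4,0→4,5→4 5:9→5,w→7,4→5,0→5,5→8 6:9→4,w→6,4→8,0→6,5→6 7:9→7,w→7,4→7,0→9,5→10 8:9→4,w→10,4→8,0→8,5→8 9:9→9,w→4,4→9,0→9,5→11 10:9→4,w→10,4→10,0→11,5→10 11:9→4,w→4,4→11,0→11,5→11 [Hopcroft].
'59': run [17, 10, 2] end={s15,s5} rej; 2/2 del acc.
'494w0w': N↓-sim [17, 15, 13, 10, 7, 4, 2] end={s15,s5} rej; 6/6 del acc.
2 words, ⪯-incomp.

min(Σ*\↓L) = [59, 494w0w].


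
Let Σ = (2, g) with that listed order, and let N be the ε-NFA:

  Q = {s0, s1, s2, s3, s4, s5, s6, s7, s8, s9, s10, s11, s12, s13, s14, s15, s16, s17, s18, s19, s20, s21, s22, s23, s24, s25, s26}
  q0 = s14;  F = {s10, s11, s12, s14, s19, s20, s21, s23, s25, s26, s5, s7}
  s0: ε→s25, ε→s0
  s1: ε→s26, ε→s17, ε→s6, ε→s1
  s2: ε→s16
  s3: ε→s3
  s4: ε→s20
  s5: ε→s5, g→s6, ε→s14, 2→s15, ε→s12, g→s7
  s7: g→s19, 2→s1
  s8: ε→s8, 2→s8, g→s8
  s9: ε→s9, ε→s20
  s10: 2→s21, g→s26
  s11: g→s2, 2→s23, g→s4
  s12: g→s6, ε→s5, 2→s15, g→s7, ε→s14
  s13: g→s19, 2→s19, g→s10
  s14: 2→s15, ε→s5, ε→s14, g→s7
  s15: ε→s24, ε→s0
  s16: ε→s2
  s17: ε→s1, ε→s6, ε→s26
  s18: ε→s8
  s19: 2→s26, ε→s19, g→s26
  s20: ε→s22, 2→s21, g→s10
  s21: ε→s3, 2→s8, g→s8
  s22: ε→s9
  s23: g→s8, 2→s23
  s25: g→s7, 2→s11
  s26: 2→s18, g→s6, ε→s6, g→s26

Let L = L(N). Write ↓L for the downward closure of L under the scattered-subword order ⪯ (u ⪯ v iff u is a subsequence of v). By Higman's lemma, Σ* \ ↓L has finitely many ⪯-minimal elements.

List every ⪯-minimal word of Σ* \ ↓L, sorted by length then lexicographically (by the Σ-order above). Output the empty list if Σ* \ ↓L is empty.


|Q|=27, |F|=12, |δ|=64 (31 ε).
min D↑ (11 st, q0=0, F={8}): 0:2→1,g→2 1:2→3,g→2 2:2→4,g→5 3:2→6,g→7 4:2→8,g→4 5:2→4,g→4 6:2→6,g→8 7:2→9,g→10 8:2→8,g→8 9:2→8,g→8 10:2→9,g→4 [Hopcroft].
'g22': |S_i|=[26, 17, 8, 2] end={s18,s8} rej; 3/3 deletions ∈↓L.
'222g': N↓-sim [26, 23, 17, 5, 1] end={s8} ∉↓L; 4/4 deletions ∈↓L.
'ggg2': |S_i|=[26, 17, 8, 4, 2] end={s18,s8} rej; 4/4 single-dels accept.
3 minimals (antichain).

A = [g22, 222g, ggg2].


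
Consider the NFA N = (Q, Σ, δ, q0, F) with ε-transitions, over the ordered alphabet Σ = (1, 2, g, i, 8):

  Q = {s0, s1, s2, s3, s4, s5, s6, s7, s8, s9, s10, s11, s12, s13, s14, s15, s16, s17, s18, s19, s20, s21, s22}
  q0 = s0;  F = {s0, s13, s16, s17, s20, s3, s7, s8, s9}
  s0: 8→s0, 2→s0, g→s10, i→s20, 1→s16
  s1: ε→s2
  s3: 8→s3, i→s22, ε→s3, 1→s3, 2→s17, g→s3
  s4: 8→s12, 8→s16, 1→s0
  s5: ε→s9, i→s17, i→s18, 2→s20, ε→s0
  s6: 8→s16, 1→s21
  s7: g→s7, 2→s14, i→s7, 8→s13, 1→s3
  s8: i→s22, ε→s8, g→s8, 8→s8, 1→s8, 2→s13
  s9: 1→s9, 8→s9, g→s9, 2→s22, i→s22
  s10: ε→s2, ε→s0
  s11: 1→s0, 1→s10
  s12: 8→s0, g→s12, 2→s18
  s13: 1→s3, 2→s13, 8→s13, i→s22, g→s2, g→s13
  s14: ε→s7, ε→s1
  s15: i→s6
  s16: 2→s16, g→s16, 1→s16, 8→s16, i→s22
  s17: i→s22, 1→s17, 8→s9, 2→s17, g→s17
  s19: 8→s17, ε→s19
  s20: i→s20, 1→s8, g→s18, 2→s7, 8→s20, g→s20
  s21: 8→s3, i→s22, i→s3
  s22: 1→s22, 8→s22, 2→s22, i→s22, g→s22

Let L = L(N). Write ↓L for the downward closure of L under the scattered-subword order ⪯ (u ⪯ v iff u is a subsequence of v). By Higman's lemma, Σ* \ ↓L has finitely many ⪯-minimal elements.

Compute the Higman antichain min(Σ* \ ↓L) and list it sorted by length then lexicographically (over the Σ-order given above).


min(Σ*\↓L) = [1i, i28i, i21282].

|Q|=23, |F|=9, |δ|=80 (10 ε).
min D↑ (10 st, q0=0, F={3}): 0:1→1,2→0,g→0,i→2,8→0 1:1→1,2→1,g→1,i→3,8→1 2:1→4,2→5,g→2,i→2,8→2 3:1→3,2→3,g→3,i→3,8→3 4:1→4,2→6,g→4,i→3,8→4 5:1→7,2→5,g→5,i→5,8→6 6:1→7,2→6,g→6,i→3,8→6 7:1→7,2→8,g→7,i→3,8→7 8:1→8,2→8,g→8,i→3,8→9 9:1→9,2→3,g→9,i→3,8→9 (ε-aug+det+¬).
'1i': run [15, 8, 1] end={s22} — reject; 2/2 deletions ∈↓L.
'i28i': |S_i|=[15, 12, 9, 6, 1] end={s22} ∉↓L; 4/4 del acc.
'i21282': N↓-sim [15, 12, 9, 4, 3, 2, 1] end={s22} ∉↓L; 6/6 del acc.
3 minimals (antichain).


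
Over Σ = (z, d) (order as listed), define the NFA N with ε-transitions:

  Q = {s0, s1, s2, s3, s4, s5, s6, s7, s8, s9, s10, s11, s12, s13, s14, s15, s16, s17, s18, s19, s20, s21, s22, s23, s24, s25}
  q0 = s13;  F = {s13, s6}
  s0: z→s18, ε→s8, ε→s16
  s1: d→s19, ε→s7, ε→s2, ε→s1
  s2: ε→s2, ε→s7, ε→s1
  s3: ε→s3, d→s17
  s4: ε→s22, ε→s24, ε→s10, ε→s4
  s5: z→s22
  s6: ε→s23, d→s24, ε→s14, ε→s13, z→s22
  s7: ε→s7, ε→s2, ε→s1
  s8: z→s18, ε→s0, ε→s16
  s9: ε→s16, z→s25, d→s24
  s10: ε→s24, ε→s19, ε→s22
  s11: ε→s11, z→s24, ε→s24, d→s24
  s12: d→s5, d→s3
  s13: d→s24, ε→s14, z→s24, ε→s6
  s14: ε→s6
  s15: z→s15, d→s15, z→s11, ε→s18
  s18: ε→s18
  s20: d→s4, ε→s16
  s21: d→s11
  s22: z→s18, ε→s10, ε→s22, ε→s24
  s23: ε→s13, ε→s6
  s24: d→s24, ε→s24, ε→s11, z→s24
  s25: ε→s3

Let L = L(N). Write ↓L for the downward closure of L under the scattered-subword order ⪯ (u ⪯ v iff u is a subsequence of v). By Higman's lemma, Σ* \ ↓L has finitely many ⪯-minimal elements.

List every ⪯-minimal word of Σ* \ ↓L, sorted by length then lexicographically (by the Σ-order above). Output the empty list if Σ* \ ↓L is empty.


A = [z, d].

|Q|=26, |F|=2, |δ|=64 (41 ε).
min D↑ (2 st, q0=0, F={1}): 0:z→1,d→1 1:z→1,d→1 (ε-aug+det+¬).
'z': N↓-sim [10, 6] end={s10,s11,s18,s19,s22,s24} rej; 1/1 single-dels accept.
'd': |S_i|=[10, 2] end={s11,s24} — reject; 1/1 single-dels accept.
2 obstructions.


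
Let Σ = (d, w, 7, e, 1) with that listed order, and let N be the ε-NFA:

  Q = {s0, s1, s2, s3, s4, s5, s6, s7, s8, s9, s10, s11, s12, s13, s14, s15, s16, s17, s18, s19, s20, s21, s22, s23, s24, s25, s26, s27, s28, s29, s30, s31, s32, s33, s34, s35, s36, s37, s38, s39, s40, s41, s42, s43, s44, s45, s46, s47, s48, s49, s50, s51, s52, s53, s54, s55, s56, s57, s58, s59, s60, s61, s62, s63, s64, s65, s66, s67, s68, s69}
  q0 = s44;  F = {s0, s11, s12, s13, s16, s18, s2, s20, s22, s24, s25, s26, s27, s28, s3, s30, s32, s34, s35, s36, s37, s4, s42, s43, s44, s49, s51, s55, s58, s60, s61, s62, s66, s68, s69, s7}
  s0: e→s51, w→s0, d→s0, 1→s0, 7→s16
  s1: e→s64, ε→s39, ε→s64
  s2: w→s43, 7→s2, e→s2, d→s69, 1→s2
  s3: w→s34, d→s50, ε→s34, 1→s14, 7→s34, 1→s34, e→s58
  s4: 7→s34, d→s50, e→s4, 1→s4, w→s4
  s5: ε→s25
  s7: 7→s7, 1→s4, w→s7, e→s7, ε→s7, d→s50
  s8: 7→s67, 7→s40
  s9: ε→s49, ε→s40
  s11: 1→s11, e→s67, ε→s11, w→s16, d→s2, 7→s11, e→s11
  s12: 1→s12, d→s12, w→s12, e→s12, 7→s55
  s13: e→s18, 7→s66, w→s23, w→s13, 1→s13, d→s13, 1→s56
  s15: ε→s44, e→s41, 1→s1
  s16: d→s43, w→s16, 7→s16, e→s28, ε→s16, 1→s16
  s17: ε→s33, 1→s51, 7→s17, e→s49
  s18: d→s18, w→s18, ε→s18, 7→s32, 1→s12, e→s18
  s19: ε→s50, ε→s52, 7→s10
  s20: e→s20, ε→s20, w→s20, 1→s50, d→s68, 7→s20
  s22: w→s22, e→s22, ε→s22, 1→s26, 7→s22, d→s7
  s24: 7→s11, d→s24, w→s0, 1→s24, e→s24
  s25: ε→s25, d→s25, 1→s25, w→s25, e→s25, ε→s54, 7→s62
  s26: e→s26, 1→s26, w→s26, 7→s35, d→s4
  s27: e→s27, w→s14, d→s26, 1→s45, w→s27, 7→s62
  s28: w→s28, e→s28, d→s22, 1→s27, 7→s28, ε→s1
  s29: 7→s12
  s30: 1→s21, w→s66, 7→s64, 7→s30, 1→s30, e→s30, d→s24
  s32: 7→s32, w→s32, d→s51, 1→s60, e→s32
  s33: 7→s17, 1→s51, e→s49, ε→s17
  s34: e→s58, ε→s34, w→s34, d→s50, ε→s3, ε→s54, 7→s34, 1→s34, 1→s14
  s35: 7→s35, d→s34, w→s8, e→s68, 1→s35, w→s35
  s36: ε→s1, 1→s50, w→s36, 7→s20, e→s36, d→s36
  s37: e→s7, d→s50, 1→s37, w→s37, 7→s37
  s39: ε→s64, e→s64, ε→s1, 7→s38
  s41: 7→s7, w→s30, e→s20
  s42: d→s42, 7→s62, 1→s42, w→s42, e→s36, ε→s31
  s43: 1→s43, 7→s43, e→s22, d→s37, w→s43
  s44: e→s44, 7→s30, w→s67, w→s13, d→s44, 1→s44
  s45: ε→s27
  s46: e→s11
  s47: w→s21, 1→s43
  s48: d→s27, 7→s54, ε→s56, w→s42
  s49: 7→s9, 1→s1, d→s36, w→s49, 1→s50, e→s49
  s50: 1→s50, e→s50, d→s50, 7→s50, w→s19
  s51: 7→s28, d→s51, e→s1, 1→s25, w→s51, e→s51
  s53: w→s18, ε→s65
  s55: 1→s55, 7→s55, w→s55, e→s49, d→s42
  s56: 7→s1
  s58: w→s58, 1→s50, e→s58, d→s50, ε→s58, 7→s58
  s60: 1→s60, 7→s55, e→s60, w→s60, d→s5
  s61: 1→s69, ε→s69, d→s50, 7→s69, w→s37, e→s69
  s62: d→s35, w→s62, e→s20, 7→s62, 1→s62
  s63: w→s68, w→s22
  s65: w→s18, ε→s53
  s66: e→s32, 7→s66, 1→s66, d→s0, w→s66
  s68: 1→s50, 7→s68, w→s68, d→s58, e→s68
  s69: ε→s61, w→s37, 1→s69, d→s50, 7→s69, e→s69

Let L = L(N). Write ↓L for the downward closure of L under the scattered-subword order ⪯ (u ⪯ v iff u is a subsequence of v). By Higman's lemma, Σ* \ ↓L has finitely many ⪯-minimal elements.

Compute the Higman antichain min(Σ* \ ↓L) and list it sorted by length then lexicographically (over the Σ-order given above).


Antichain: [we17e1, 7d7ddd].

|Q|=70, |F|=36, |δ|=260 (34 ε).
min D↑ (35 st, q0=0, F={26}): 0:d→0,w→1,7→2,e→0,1→0 1:d→1,w→1,7→3,e→4,1→1 2:d→5,w→3,7→2,e→2,1→2 3:d→6,w→3,7→3,e→7,1→3 4:d→4,w→4,7→7,e→4,1→8 5:d→5,w→6,7→9,e→5,1→5 6:d→6,w→6,7→10,e→11,1→6 7:d→11,w→7,7→7,e→7,1→12 8:d→8,w→8,7→13,e→8,1→8 9:d→14,w→10,7→9,e→9,1→9 10:d→15,w→10,7→10,e→16,1→10 11:d→11,w→11,7→16,e→11,1→17 12:d→17,w→12,7→13,e→12,1→12 13:d→18,w→13,7→13,e→19,1→13 14:d→20,w→15,7→14,e→14,1→14 15:d→21,w→15,7→15,e→22,1→15 16:d→22,w→16,7→16,e→16,1→23 17:d→17,w→17,7→24,e→17,1→17 18:d→18,w→18,7→24,e→25,1→18 19:d→25,w→19,7→19,e→19,1→26 20:d→26,w→21,7→20,e→20,1→20 21:d→26,w→21,7→21,e→27,1→21 22:d→27,w→22,7→22,e→22,1→28 23:d→28,w→23,7→24,e→23,1→23 24:d→29,w→24,7→24,e→30,1→24 25:d→25,w→25,7→30,e→25,1→26 26:d→26,w→26,7→26,e→26,1→26 27:d→26,w→27,7→27,e→27,1→31 28:d→31,w→28,7→29,e→28,1→28 29:d→32,w→29,7→29,e→33,1→29 30:d→33,w→30,7→30,e→30,1→26 31:d→26,w→31,7→32,e→31,1→31 32:d→26,w→32,7→32,e→34,1→32 33:d→34,w→33,7→33,e→33,1→26 34:d→26,w→34,7→34,e→34,1→26 [Hopcroft].
'we17e1': run [56, 48, 40, 34, 26, 15, 8] end={s1,s10,s19,s38,s39,s50,s52,s64} — reject; 6/6 deletions ∈↓L.
'7d7ddd': N↓-sim [56, 50, 42, 34, 23, 14, 4] end={s10,s19,s50,s52} rej; 6/6 deletions ∈↓L.
2 obstructions.


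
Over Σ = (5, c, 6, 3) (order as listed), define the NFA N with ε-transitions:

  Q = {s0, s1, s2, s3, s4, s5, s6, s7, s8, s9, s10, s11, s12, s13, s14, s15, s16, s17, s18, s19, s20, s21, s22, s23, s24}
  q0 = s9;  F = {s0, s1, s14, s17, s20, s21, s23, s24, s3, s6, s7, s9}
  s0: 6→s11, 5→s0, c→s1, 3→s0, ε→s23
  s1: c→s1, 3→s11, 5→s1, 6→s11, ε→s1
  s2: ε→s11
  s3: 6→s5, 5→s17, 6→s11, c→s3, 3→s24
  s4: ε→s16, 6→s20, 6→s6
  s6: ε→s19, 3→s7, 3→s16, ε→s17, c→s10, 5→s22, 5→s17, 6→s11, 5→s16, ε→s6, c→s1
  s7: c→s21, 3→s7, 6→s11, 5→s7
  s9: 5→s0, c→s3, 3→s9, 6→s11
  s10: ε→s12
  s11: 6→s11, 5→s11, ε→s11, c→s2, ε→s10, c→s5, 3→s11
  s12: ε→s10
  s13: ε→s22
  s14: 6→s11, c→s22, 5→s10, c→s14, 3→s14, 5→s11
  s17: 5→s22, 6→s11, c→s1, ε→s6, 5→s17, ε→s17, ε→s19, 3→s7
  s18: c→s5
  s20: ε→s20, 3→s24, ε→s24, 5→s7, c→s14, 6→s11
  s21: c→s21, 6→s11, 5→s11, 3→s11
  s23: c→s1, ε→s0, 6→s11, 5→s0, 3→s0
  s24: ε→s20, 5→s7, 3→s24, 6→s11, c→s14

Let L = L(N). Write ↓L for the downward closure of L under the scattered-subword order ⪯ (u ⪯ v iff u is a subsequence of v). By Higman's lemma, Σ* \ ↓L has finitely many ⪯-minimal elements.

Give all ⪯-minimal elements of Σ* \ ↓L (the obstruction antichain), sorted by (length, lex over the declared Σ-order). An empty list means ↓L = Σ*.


min(Σ*\↓L) = [6, 5c3, c3c5].

|Q|=25, |F|=12, |δ|=83 (19 ε).
min D↑ (10 st, q0=0, F={3}): 0:5→1,c→2,6→3,3→0 1:5→1,c→4,6→3,3→1 2:5→5,c→2,6→3,3→6 3:5→3,c→3,6→3,3→3 4:5→4,c→4,6→3,3→3 5:5→5,c→4,6→3,3→7 6:5→7,c→8,6→3,3→6 7:5→7,c→9,6→3,3→7 8:5→3,c→8,6→3,3→8 9:5→3,c→9,6→3,3→3 [Hopcroft].
'6': |S_i|=[20, 5] end={s10,s11,s12,s2,s5} rej; 1/1 single-dels accept.
'5c3': run [20, 15, 7, 5] end={s10,s11,s12,s2,s5} ∉↓L; 3/3 deletions ∈↓L.
'c3c5': |S_i|=[20, 17, 12, 8, 5] end={s10,s11,s12,s2,s5} — reject; 4/4 del acc.
3 minimals (antichain).


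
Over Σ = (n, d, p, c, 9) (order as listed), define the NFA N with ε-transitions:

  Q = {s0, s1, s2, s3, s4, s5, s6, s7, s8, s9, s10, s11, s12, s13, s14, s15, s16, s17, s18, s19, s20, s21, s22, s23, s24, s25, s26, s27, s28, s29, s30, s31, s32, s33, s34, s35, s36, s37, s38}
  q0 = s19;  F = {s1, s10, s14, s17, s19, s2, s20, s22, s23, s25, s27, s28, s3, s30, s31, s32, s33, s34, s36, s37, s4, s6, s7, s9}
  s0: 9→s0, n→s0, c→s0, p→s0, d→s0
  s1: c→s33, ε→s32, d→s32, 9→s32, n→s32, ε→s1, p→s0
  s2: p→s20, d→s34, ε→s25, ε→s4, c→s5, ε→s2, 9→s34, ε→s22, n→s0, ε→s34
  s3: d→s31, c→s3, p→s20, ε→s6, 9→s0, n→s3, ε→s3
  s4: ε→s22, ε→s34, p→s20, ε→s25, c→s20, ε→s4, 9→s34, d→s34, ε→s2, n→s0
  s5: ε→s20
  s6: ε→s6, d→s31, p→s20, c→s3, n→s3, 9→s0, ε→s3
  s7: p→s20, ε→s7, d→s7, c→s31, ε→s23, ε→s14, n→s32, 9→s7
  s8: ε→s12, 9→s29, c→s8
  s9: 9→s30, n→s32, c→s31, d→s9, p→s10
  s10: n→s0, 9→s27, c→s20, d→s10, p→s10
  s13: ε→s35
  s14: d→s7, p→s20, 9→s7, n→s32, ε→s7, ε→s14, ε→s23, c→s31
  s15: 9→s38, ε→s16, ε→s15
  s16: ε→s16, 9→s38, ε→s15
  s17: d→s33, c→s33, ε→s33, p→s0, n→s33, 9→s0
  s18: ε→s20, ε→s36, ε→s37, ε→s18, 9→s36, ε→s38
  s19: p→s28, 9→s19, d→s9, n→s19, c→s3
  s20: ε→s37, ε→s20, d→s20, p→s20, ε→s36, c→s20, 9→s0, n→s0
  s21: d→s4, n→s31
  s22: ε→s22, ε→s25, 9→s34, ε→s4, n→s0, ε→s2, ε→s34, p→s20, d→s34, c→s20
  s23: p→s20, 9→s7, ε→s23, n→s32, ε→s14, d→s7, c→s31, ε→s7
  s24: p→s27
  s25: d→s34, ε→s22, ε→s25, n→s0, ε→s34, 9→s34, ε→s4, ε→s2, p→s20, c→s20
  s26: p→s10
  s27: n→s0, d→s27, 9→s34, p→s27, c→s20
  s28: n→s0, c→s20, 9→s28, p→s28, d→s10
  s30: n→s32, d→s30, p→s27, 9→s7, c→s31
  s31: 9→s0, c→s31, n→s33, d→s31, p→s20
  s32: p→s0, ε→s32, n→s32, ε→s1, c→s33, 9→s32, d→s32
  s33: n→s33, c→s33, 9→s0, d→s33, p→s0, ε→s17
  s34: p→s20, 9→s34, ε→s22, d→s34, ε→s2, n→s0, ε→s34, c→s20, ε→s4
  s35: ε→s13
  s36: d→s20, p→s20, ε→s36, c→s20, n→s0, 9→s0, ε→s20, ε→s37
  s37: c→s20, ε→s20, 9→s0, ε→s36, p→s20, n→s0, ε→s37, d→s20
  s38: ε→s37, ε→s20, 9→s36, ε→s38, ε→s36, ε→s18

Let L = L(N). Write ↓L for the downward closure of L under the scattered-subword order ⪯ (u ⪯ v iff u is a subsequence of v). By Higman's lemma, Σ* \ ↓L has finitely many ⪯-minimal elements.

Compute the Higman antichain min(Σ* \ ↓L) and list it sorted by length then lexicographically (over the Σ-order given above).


A = [pn, c9, dnp, d99p9].

|Q|=39, |F|=24, |δ|=205 (70 ε).
min D↑ (14 st, q0=0, F={8}): 0:n→0,d→1,p→2,c→3,9→0 1:n→4,d→1,p→5,c→6,9→7 2:n→8,d→5,p→2,c→9,9→2 3:n→3,d→6,p→9,c→3,9→8 4:n→4,d→4,p→8,c→10,9→4 5:n→8,d→5,p→5,c→9,9→11 6:n→10,d→6,p→9,c→6,9→8 7:n→4,d→7,p→11,c→6,9→12 8:n→8,d→8,p→8,c→8,9→8 9:n→8,d→9,p→9,c→9,9→8 10:n→10,d→10,p→8,c→10,9→8 11:n→8,d→11,p→11,c→9,9→13 12:n→4,d→12,p→9,c→6,9→12 13:n→8,d→13,p→9,c→9,9→13 (ε-aug+det+¬).
'pn': |S_i|=[26, 13, 1] end={s0} rej; 2/2 single-dels accept.
'c9': N↓-sim [26, 10, 1] end={s0} rej; 2/2 single-dels accept.
'dnp': |S_i|=[26, 22, 5, 1] end={s0} ∉↓L; 3/3 deletions ∈↓L.
'd99p9': run [26, 22, 20, 18, 4, 1] end={s0} — reject; 5/5 deletions ∈↓L.
4 words, ⪯-incomp.


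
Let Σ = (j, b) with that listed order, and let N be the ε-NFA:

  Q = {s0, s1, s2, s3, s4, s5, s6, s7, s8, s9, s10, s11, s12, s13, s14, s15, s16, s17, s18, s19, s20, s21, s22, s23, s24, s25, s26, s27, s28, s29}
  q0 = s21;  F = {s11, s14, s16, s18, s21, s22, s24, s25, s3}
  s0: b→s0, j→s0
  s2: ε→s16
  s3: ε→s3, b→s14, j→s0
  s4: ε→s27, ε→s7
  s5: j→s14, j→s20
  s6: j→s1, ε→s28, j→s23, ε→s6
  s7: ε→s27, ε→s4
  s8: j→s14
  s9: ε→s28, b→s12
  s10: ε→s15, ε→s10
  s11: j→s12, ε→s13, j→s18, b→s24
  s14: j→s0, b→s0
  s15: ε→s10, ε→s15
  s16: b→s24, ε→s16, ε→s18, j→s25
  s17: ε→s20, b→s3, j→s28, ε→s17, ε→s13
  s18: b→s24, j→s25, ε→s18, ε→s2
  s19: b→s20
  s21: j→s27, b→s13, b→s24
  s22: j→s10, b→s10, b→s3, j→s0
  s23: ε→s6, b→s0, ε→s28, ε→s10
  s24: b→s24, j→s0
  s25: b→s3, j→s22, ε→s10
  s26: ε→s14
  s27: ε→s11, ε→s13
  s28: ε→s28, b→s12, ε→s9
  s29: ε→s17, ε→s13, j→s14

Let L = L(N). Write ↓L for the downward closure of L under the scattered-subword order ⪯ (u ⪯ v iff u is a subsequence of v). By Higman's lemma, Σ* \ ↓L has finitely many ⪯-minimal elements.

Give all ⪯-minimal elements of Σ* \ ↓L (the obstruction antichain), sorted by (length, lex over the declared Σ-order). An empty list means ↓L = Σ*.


|Q|=30, |F|=9, |δ|=68 (32 ε).
min D↑ (9 st, q0=0, F={4}): 0:j→1,b→2 1:j→3,b→2 2:j→4,b→2 3:j→5,b→2 4:j→4,b→4 5:j→6,b→7 6:j→4,b→7 7:j→4,b→8 8:j→4,b→4.
'bj': N↓-sim [16, 7, 1] end={s0} ∉↓L; 2/2 deletions ∈↓L.
'jjjjj': N↓-sim [16, 15, 12, 7, 6, 3] end={s0,s10,s15} rej; 5/5 single-dels accept.
'jjjbbb': |S_i|=[16, 15, 12, 7, 5, 2, 1] end={s0} ∉↓L; 6/6 single-dels accept.
3 words, ⪯-incomp.

A = [bj, jjjjj, jjjbbb].


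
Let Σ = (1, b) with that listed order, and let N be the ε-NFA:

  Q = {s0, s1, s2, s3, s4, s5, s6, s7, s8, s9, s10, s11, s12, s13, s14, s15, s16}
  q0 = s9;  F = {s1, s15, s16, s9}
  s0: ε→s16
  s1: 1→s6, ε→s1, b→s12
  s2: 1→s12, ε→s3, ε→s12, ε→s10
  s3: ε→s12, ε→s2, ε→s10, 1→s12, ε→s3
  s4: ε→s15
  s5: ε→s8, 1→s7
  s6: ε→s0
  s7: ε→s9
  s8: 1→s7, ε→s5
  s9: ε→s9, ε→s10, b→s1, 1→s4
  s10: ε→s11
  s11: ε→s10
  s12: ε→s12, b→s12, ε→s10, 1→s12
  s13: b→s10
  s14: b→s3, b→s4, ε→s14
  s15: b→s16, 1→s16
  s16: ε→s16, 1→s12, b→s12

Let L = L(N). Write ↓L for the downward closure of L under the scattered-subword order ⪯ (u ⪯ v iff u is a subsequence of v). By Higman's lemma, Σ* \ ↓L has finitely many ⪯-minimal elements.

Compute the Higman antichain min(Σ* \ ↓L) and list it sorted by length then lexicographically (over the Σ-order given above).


|Q|=17, |F|=4, |δ|=39 (22 ε).
min D↑ (5 st, q0=0, F={4}): 0:1→1,b→2 1:1→3,b→3 2:1→3,b→4 3:1→4,b→4 4:1→4,b→4 (ε-aug+det+¬).
'bb': |S_i|=[10, 7, 3] end={s10,s11,s12} rej; 2/2 single-dels accept.
'111': |S_i|=[10, 8, 4, 3] end={s10,s11,s12} ∉↓L; 3/3 deletions ∈↓L.
'11b': |S_i|=[10, 8, 4, 3] end={s10,s11,s12} rej; 3/3 del acc.
'1b1': N↓-sim [10, 8, 4, 3] end={s10,s11,s12} rej; 3/3 single-dels accept.
'b11': |S_i|=[10, 7, 6, 3] end={s10,s11,s12} — reject; 3/3 deletions ∈↓L.
5 minimals (antichain).

Antichain: [bb, 111, 11b, 1b1, b11].


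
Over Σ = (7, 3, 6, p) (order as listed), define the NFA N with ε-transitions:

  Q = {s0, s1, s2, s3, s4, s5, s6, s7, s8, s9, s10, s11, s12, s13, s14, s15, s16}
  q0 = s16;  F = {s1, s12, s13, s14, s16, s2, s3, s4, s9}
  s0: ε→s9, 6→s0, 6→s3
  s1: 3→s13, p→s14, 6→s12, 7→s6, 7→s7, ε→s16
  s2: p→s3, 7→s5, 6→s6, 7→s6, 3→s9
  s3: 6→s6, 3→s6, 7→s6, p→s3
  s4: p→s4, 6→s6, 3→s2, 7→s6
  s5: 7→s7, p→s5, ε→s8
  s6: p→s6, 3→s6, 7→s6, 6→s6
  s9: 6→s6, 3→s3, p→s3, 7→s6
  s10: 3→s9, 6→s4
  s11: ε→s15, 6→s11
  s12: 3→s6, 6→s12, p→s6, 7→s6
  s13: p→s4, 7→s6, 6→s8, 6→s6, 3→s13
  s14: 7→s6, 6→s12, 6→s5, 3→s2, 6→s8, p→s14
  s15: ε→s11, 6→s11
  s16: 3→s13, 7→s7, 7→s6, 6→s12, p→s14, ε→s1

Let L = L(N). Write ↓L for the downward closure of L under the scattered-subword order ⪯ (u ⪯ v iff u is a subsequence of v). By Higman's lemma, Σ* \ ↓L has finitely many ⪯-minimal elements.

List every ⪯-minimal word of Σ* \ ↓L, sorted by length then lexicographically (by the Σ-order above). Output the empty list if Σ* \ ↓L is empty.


A = [7, 36, 63, 6p, p3p3, p3333].

|Q|=17, |F|=9, |δ|=60 (6 ε).
min D↑ (9 st, q0=0, F={1}): 0:7→1,3→2,6→3,p→4 1:7→1,3→1,6→1,p→1 2:7→1,3→2,6→1,p→5 3:7→1,3→1,6→3,p→1 4:7→1,3→6,6→3,p→4 5:7→1,3→6,6→1,p→5 6:7→1,3→7,6→1,p→8 7:7→1,3→8,6→1,p→8 8:7→1,3→1,6→1,p→8 [Hopcroft].
'7': N↓-sim [13, 4] end={s5,s6,s7,s8} ∉↓L; 1/1 deletions ∈↓L.
'36': run [13, 9, 2] end={s6,s8} ∉↓L; 2/2 single-dels accept.
'63': run [13, 5, 1] end={s6} — reject; 2/2 deletions ∈↓L.
'6p': |S_i|=[13, 5, 4] end={s5,s6,s7,s8} rej; 2/2 deletions ∈↓L.
'p3p3': run [13, 10, 7, 5, 1] end={s6} rej; 4/4 single-dels accept.
'p3333': N↓-sim [13, 10, 7, 3, 2, 1] end={s6} rej; 5/5 single-dels accept.
6 obstructions.


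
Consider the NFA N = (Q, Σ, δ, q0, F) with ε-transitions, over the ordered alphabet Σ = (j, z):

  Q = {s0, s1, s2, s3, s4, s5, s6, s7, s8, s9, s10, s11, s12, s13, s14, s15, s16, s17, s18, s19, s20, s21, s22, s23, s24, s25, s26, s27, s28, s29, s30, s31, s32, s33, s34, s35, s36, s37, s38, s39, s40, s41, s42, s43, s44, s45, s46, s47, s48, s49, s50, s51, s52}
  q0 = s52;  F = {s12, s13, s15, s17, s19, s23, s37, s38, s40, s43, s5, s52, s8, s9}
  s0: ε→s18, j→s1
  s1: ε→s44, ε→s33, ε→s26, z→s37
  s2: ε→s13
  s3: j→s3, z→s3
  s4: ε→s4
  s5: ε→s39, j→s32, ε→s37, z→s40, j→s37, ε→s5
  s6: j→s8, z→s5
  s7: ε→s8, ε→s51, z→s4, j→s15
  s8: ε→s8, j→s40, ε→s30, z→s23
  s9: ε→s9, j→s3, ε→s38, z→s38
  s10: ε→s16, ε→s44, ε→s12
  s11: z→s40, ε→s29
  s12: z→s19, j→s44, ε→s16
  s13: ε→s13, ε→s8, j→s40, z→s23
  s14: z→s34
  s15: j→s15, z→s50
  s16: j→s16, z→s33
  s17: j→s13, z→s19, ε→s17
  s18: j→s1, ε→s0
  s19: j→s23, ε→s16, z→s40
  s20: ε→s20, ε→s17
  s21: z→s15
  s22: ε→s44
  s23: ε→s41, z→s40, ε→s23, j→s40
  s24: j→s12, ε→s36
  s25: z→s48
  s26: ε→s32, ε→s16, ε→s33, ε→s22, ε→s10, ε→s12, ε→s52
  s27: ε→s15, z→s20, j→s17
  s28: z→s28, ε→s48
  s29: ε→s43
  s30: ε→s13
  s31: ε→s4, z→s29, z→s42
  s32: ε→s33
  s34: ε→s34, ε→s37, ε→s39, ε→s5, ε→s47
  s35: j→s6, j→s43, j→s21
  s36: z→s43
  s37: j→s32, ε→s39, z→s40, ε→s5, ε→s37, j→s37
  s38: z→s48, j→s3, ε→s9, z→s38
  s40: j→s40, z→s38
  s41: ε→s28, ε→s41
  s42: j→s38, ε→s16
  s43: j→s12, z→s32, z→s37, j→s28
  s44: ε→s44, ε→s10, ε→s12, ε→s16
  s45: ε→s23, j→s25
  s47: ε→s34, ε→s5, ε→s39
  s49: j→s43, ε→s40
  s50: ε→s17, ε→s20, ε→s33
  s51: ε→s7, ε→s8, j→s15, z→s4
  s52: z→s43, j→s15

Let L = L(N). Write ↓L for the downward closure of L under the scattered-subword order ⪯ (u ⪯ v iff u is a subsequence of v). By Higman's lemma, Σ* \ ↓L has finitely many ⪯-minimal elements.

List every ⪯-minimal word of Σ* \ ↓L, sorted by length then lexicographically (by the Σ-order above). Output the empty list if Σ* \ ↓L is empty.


|Q|=53, |F|=14, |δ|=133 (70 ε).
min D↑ (12 st, q0=0, F={11}): 0:j→1,z→2 1:j→1,z→3 2:j→4,z→5 3:j→6,z→7 4:j→4,z→7 5:j→5,z→8 6:j→8,z→9 7:j→9,z→8 8:j→8,z→10 9:j→8,z→8 10:j→11,z→10 11:j→11,z→11 [Hopcroft].
'zzzzj': |S_i|=[27, 25, 15, 7, 5, 1] end={s3} rej; 5/5 del acc.
'jzjjzj': N↓-sim [27, 25, 17, 13, 7, 5, 1] end={s3} ∉↓L; 6/6 del acc.
2 words, ⪯-incomp.

Antichain: [zzzzj, jzjjzj].


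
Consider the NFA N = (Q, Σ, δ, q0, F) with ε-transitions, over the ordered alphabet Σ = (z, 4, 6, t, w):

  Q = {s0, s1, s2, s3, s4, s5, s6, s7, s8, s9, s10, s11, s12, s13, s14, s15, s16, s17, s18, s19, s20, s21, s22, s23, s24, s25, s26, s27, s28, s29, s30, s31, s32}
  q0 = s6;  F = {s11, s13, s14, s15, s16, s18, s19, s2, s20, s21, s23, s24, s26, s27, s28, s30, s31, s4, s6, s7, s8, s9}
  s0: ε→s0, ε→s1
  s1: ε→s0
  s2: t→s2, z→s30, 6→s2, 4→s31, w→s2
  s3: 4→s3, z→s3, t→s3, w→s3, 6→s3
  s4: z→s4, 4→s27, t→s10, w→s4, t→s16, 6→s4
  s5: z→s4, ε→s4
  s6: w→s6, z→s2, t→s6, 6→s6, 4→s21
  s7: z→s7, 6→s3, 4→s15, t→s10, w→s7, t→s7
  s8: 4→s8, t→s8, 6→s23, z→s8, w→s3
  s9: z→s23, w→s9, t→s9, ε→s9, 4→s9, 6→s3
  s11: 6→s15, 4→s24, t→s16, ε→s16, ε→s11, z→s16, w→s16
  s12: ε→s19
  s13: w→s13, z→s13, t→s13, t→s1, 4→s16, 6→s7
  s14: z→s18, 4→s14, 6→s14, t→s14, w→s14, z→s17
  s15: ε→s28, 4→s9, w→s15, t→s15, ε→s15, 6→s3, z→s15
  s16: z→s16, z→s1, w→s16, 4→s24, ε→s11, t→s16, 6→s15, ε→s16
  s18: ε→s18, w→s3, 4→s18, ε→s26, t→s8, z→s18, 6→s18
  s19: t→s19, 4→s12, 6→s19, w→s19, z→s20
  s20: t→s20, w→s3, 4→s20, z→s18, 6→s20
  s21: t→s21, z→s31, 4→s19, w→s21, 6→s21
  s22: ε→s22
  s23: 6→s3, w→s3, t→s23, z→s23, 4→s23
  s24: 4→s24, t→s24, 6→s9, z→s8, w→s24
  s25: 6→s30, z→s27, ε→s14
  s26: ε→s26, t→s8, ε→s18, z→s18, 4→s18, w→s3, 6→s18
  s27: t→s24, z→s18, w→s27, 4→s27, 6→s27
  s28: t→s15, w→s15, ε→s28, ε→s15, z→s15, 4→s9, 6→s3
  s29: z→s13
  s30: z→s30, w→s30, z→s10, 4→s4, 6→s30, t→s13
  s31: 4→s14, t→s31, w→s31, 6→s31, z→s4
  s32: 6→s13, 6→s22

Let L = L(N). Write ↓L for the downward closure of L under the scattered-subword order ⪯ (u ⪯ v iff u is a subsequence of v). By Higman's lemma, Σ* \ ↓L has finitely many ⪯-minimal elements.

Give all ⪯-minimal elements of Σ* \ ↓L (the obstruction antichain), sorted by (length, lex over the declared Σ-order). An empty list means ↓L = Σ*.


|Q|=33, |F|=22, |δ|=147 (20 ε).
min D↑ (20 st, q0=0, F={14}): 0:z→1,4→2,6→0,t→0,w→0 1:z→3,4→4,6→1,t→1,w→1 2:z→4,4→5,6→2,t→2,w→2 3:z→3,4→6,6→3,t→7,w→3 4:z→6,4→8,6→4,t→4,w→4 5:z→9,4→5,6→5,t→5,w→5 6:z→6,4→10,6→6,t→11,w→6 7:z→7,4→11,6→12,t→7,w→7 8:z→13,4→8,6→8,t→8,w→8 9:z→13,4→9,6→9,t→9,w→14 10:z→13,4→10,6→10,t→15,w→10 11:z→11,4→15,6→16,t→11,w→11 12:z→12,4→16,6→14,t→12,w→12 13:z→13,4→13,6→13,t→17,w→14 14:z→14,4→14,6→14,t→14,w→14 15:z→17,4→15,6→18,t→15,w→15 16:z→16,4→18,6→14,t→16,w→16 17:z→17,4→17,6→19,t→17,w→14 18:z→19,4→18,6→14,t→18,w→18 19:z→19,4→19,6→14,t→19,w→14 [Hopcroft].
'44zw': |S_i|=[28, 23, 13, 7, 1] end={s3} — reject; 4/4 del acc.
'zzt66': |S_i|=[28, 24, 20, 14, 7, 1] end={s3} rej; 5/5 single-dels accept.
2 minimals (antichain).

Antichain: [44zw, zzt66].


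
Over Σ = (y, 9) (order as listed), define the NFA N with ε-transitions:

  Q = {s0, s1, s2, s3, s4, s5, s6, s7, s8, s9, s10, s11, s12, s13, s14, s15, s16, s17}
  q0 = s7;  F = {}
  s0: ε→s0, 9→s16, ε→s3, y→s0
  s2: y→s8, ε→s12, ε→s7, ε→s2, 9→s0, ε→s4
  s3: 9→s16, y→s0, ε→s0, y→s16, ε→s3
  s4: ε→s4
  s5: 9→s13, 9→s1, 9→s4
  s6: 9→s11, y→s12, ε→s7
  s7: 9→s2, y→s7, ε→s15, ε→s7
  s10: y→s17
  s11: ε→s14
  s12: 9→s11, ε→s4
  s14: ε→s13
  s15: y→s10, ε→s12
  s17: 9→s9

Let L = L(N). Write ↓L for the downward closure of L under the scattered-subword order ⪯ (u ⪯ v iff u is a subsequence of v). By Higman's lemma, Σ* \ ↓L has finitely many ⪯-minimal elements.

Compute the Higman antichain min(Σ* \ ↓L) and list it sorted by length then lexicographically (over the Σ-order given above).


|Q|=18, |F|=0, |δ|=34 (16 ε).
min D↑ (1 st, q0=0, F={0}): 0:y→0,9→0 (ε-aug+det+¬).
ε ∈ L(D↑) ⇒ ↓L = ∅.

A = [ε].


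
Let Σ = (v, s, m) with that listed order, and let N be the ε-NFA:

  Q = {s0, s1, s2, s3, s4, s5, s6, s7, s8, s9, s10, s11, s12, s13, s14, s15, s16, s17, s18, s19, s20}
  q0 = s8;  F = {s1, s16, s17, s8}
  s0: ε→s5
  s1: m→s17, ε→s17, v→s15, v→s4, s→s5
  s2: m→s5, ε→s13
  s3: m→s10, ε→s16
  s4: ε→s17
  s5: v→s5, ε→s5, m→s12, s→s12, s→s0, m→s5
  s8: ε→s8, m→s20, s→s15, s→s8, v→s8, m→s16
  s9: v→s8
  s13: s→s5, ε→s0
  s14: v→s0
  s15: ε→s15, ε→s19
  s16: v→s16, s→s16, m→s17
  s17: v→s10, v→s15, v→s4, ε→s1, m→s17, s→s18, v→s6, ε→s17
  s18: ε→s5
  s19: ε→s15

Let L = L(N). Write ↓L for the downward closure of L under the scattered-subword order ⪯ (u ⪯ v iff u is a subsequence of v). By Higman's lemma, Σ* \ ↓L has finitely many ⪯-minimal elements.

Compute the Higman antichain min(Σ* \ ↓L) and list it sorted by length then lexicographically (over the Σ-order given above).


min(Σ*\↓L) = [mms].

|Q|=21, |F|=4, |δ|=42 (14 ε).
min D↑ (4 st, q0=0, F={3}): 0:v→0,s→0,m→1 1:v→1,s→1,m→2 2:v→2,s→3,m→2 3:v→3,s→3,m→3 [Hopcroft].
'mms': |S_i|=[14, 13, 11, 4] end={s0,s12,s18,s5} rej; 3/3 single-dels accept.
1 words, ⪯-incomp.


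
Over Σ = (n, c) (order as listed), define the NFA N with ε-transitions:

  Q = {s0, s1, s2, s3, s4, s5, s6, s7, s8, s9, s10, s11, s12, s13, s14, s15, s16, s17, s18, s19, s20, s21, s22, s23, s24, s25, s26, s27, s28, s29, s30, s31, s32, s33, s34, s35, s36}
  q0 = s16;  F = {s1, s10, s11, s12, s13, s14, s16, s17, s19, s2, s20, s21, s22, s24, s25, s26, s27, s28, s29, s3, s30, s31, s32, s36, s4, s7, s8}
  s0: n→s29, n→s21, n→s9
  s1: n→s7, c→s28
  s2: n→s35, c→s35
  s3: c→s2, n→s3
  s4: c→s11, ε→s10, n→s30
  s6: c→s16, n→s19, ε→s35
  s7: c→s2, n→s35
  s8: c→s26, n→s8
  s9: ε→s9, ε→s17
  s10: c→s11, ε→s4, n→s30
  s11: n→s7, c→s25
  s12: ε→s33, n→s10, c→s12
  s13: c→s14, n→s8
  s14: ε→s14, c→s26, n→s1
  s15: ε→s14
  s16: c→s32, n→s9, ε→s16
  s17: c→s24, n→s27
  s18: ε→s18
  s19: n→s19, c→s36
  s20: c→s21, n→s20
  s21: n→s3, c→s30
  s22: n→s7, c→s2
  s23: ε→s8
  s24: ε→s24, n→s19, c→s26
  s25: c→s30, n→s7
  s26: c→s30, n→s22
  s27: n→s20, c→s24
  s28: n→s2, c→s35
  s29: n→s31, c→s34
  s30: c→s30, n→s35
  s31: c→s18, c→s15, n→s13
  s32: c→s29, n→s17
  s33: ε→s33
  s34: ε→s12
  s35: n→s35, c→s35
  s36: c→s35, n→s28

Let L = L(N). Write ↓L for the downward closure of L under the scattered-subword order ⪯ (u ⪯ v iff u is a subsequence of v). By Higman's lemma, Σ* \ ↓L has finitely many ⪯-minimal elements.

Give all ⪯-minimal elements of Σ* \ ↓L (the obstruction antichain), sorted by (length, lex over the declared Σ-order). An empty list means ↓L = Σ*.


|Q|=37, |F|=27, |δ|=76 (14 ε).
min D↑ (27 st, q0=0, F={20}): 0:n→1,c→2 1:n→3,c→4 2:n→1,c→5 3:n→6,c→4 4:n→7,c→8 5:n→9,c→10 6:n→6,c→11 7:n→7,c→12 8:n→13,c→14 9:n→15,c→16 10:n→17,c→10 11:n→18,c→14 12:n→19,c→20 13:n→21,c→22 14:n→20,c→14 15:n→23,c→16 16:n→24,c→8 17:n→14,c→25 18:n→18,c→22 19:n→22,c→20 20:n→20,c→20 21:n→20,c→22 22:n→20,c→20 23:n→23,c→8 24:n→21,c→19 25:n→21,c→26 26:n→21,c→14.
'ncncc': run [33, 27, 18, 9, 4, 1] end={s35} — reject; 5/5 del acc.
'ncccn': N↓-sim [33, 27, 18, 9, 3, 1] end={s35} rej; 5/5 deletions ∈↓L.
'nnnccn': N↓-sim [33, 27, 18, 14, 10, 3, 1] end={s35} — reject; 6/6 single-dels accept.
'nccnnn': run [33, 27, 18, 9, 5, 3, 1] end={s35} rej; 6/6 deletions ∈↓L.
'cccnnn': run [33, 31, 27, 19, 11, 4, 1] end={s35} rej; 6/6 del acc.
5 words, ⪯-incomp.

Antichain: [ncncc, ncccn, nnnccn, nccnnn, cccnnn].


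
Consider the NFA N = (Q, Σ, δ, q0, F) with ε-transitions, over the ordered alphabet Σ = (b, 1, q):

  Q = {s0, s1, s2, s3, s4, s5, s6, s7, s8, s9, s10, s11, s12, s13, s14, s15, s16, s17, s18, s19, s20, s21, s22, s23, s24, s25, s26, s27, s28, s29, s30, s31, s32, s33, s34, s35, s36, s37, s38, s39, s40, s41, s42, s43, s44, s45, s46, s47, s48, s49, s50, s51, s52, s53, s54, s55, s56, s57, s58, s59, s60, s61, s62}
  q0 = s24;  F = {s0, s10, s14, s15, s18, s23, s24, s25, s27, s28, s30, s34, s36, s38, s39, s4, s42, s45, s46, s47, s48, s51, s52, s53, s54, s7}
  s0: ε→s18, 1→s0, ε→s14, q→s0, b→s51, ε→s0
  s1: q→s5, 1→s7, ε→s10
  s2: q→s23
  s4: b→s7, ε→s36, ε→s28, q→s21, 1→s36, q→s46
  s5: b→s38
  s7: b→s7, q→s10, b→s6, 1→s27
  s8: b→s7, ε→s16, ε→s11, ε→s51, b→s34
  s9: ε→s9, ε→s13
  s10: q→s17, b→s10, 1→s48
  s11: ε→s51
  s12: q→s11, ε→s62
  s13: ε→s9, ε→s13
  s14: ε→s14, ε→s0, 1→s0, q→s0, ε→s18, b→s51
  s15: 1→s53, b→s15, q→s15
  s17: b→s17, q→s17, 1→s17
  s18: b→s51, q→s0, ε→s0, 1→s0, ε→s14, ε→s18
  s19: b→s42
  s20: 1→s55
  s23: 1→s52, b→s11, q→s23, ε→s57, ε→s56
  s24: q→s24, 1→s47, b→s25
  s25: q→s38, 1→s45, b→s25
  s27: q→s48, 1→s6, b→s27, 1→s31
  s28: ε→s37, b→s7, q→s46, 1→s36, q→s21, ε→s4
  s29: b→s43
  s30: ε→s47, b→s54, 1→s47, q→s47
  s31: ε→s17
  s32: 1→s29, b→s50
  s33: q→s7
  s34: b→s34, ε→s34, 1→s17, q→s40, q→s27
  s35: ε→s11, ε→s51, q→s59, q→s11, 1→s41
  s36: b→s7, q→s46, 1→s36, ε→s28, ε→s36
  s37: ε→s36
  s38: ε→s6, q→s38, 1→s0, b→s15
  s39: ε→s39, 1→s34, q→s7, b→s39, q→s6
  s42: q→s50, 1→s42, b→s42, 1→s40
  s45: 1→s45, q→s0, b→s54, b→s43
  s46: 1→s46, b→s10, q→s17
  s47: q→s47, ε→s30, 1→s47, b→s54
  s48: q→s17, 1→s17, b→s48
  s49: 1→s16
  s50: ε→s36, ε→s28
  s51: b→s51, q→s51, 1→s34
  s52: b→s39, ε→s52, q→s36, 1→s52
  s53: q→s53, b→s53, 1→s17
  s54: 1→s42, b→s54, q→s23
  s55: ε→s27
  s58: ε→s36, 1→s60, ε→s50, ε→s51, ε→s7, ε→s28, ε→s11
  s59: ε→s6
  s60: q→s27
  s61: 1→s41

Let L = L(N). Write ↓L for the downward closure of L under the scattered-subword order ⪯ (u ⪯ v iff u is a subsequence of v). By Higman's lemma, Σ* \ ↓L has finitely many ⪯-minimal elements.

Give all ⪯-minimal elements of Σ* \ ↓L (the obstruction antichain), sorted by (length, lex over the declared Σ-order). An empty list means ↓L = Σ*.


|Q|=63, |F|=26, |δ|=156 (47 ε).
min D↑ (22 st, q0=0, F={15}): 0:b→1,1→2,q→0 1:b→1,1→3,q→4 2:b→5,1→2,q→2 3:b→5,1→3,q→6 4:b→7,1→6,q→4 5:b→5,1→8,q→9 6:b→10,1→6,q→6 7:b→7,1→11,q→7 8:b→8,1→8,q→12 9:b→10,1→13,q→9 10:b→10,1→14,q→10 11:b→11,1→15,q→11 12:b→16,1→12,q→17 13:b→18,1→13,q→12 14:b→14,1→15,q→19 15:b→15,1→15,q→15 16:b→16,1→19,q→20 17:b→20,1→17,q→15 18:b→18,1→14,q→16 19:b→19,1→15,q→21 20:b→20,1→21,q→15 21:b→21,1→15,q→15 [Hopcroft].
'bqb11': N↓-sim [37, 34, 29, 14, 8, 3] end={s17,s31,s6} — reject; 5/5 del acc.
'1b1qqq': N↓-sim [37, 33, 27, 19, 15, 5, 1] end={s17} ∉↓L; 6/6 del acc.
2 obstructions.

A = [bqb11, 1b1qqq].


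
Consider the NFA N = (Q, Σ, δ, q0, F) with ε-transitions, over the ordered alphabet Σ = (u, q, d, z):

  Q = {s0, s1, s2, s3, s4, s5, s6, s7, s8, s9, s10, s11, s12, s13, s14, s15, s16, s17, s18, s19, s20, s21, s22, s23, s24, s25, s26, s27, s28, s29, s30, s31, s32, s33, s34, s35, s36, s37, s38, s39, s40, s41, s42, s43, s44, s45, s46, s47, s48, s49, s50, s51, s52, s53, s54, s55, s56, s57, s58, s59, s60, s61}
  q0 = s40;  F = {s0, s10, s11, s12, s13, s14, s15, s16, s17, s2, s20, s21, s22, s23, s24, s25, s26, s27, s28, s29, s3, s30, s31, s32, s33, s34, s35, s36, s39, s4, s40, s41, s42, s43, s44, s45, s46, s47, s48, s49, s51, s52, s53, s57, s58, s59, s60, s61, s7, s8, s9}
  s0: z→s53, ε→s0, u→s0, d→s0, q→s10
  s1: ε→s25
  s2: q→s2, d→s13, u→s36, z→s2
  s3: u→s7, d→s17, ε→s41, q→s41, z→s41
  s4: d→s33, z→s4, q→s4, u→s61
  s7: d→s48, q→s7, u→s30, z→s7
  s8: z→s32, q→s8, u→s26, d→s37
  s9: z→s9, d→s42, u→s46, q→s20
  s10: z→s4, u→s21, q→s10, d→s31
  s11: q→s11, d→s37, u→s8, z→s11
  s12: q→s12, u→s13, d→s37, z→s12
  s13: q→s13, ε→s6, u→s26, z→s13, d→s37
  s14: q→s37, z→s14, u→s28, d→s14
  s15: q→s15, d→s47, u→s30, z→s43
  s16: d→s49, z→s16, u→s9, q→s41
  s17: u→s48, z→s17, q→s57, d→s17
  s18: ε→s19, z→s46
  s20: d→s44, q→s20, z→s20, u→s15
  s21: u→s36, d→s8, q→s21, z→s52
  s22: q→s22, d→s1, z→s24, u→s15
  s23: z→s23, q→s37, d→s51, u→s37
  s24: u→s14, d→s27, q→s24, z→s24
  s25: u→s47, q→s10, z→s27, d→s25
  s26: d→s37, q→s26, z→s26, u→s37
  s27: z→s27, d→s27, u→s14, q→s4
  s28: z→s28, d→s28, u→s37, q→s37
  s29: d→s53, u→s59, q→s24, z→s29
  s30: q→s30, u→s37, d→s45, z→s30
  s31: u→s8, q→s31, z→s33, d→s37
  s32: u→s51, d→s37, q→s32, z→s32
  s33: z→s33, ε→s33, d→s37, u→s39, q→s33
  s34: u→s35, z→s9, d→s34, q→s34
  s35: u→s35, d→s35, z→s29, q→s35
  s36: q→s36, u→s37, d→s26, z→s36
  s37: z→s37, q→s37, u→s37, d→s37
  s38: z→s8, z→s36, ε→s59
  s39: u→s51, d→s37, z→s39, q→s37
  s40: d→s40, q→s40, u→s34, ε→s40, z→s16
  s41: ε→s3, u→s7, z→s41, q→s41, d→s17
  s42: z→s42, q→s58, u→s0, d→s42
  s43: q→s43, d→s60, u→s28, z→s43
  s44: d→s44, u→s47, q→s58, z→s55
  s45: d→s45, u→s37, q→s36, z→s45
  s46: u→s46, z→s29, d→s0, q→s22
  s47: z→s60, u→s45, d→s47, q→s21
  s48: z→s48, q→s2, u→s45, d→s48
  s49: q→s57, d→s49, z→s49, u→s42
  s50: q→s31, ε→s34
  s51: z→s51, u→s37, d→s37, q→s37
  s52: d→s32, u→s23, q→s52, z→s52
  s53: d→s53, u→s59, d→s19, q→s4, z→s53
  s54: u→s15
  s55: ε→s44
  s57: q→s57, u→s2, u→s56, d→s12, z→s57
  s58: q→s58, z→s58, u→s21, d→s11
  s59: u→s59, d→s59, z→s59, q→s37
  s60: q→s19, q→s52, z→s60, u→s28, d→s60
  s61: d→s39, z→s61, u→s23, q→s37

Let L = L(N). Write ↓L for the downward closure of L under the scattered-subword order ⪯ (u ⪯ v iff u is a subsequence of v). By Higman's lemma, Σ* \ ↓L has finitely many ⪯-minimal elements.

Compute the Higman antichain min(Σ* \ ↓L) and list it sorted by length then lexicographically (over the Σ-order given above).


|Q|=62, |F|=51, |δ|=227 (11 ε).
min D↑ (51 st, q0=0, F={26}): 0:u→1,q→0,d→0,z→2 1:u→3,q→1,d→1,z→4 2:u→4,q→5,d→6,z→2 3:u→3,q→3,d→3,z→7 4:u→8,q→9,d→10,z→4 5:u→11,q→5,d→12,z→5 6:u→10,q→13,d→6,z→6 7:u→14,q→15,d→16,z→7 8:u→8,q→17,d→18,z→7 9:u→19,q→9,d→20,z→9 10:u→18,q→21,d→10,z→10 11:u→22,q→11,d→23,z→11 12:u→23,q→13,d→12,z→12 13:u→24,q→13,d→25,z→13 14:u→14,q→26,d→14,z→14 15:u→27,q→15,d→28,z→15 16:u→14,q→29,d→16,z→16 17:u→19,q→17,d→30,z→15 18:u→18,q→31,d→18,z→16 19:u→22,q→19,d→32,z→33 20:u→32,q→21,d→20,z→20 21:u→34,q→21,d→35,z→21 22:u→26,q→22,d→36,z→22 23:u→36,q→24,d→23,z→23 24:u→37,q→24,d→38,z→24 25:u→38,q→25,d→26,z→25 26:u→26,q→26,d→26,z→26 27:u→39,q→26,d→27,z→27 28:u→27,q→29,d→28,z→28 29:u→40,q→29,d→41,z→29 30:u→32,q→31,d→30,z→28 31:u→34,q→31,d→42,z→29 32:u→36,q→34,d→32,z→43 33:u→39,q→33,d→43,z→33 34:u→37,q→34,d→44,z→45 35:u→44,q→35,d→26,z→35 36:u→26,q→37,d→36,z→36 37:u→26,q→37,d→46,z→37 38:u→46,q→38,d→26,z→38 39:u→26,q→26,d→39,z→39 40:u→47,q→26,d→48,z→40 41:u→48,q→41,d→26,z→41 42:u→44,q→42,d→26,z→41 43:u→39,q→45,d→43,z→43 44:u→46,q→44,d→26,z→49 45:u→47,q→45,d→49,z→45 46:u→26,q→46,d→26,z→46 47:u→26,q→26,d→50,z→47 48:u→50,q→26,d→26,z→48 49:u→50,q→49,d→26,z→49 50:u→26,q→26,d→26,z→50 (ε-aug+det+¬).
'uuzuq': run [57, 49, 35, 23, 8, 1] end={s37} — reject; 5/5 deletions ∈↓L.
'zquuu': run [57, 54, 45, 26, 8, 1] end={s37} rej; 5/5 single-dels accept.
'zdqdd': run [57, 54, 41, 24, 12, 1] end={s37} — reject; 5/5 del acc.
3 obstructions.

Antichain: [uuzuq, zquuu, zdqdd].
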